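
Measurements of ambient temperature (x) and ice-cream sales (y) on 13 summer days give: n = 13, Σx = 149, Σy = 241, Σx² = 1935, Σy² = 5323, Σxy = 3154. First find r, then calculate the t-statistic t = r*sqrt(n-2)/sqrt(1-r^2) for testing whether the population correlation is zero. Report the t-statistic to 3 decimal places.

Numerator: nΣxy − (Σx)(Σy) = 13·3154 − (149)(241) = 5093
Denominator: √[(nΣx²−(Σx)²)(nΣy²−(Σy)²)]
  nΣx²−(Σx)² = 13·1935 − 22201 = 2954;  nΣy²−(Σy)² = 13·5323 − 58081 = 11118
  √(2954·11118) = √32842572 = 5730.8439
r = 5093 / 5730.8439 = 0.8887
t = r·√(n−2)/√(1−r²) = 0.8887·√11 / √(1−0.789788) = 2.947484 / 0.458489 = 6.429

6.429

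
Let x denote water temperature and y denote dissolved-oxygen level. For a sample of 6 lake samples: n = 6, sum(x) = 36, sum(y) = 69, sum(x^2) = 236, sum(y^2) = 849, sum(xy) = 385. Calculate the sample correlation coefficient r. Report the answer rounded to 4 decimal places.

Numerator: nΣxy − (Σx)(Σy) = 6·385 − (36)(69) = -174
Denominator: √[(nΣx²−(Σx)²)(nΣy²−(Σy)²)]
  nΣx²−(Σx)² = 6·236 − 1296 = 120;  nΣy²−(Σy)² = 6·849 − 4761 = 333
  √(120·333) = √39960 = 199.9000
r = -174 / 199.9000 = -0.8704

-0.8704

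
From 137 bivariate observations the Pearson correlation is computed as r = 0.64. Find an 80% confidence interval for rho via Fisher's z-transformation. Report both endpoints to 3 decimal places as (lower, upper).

(0.570, 0.701)

Fisher z: z_r = atanh(r) = ½·ln((1+0.64)/(1−0.64)) = 0.758174
SE(z) = 1/√(n−3) = 1/√134 = 0.086387
80% ⇒ z* = 1.282; margin = 1.282·0.086387 = 0.110748
CI on z-scale: (0.647426, 0.868922)
Back-transform: tanh(0.647426) = 0.569935, tanh(0.868922) = 0.700826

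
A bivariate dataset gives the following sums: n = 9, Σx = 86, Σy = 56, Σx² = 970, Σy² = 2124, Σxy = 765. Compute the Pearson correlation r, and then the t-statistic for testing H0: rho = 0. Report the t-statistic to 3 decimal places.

1.326

Numerator: nΣxy − (Σx)(Σy) = 9·765 − (86)(56) = 2069
Denominator: √[(nΣx²−(Σx)²)(nΣy²−(Σy)²)]
  nΣx²−(Σx)² = 9·970 − 7396 = 1334;  nΣy²−(Σy)² = 9·2124 − 3136 = 15980
  √(1334·15980) = √21317320 = 4617.0683
r = 2069 / 4617.0683 = 0.4481
t = r·√(n−2)/√(1−r²) = 0.4481·√7 / √(1−0.200794) = 1.185561 / 0.893983 = 1.326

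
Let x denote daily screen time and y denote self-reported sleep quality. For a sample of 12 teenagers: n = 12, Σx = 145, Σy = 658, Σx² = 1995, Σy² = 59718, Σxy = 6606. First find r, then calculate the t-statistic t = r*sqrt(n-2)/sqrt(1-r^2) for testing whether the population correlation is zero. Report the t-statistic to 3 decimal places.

-2.144

Numerator: nΣxy − (Σx)(Σy) = 12·6606 − (145)(658) = -16138
Denominator: √[(nΣx²−(Σx)²)(nΣy²−(Σy)²)]
  nΣx²−(Σx)² = 12·1995 − 21025 = 2915;  nΣy²−(Σy)² = 12·59718 − 432964 = 283652
  √(2915·283652) = √826845580 = 28754.9227
r = -16138 / 28754.9227 = -0.5612
t = r·√(n−2)/√(1−r²) = -0.5612·√10 / √(1−0.314945) = -1.774670 / 0.827680 = -2.144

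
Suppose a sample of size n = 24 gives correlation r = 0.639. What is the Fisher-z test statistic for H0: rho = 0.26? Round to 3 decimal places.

z_r = atanh(0.639) = 0.756482,  z_0 = atanh(0.26) = 0.266108
SE = 1/√(n−3) = 1/√21 = 0.218218
z = (z_r − z_0)/SE = (0.756482 − 0.266108) / 0.218218 = 0.490374 / 0.218218 = 2.247

2.247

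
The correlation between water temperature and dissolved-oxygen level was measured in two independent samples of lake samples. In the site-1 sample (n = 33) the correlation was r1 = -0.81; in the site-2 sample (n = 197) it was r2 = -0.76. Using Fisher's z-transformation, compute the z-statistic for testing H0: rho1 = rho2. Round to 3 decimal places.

z1 = atanh(-0.81) = -1.127029,  z2 = atanh(-0.76) = -0.996215
SE = √(1/(n1−3) + 1/(n2−3)) = √(1/30 + 1/194) = √(0.0333333 + 0.0051546) = √0.0384879 = 0.196183
z = (z1 − z2)/SE = (-1.127029 − (-0.996215)) / 0.196183 = -0.130814 / 0.196183 = -0.667

-0.667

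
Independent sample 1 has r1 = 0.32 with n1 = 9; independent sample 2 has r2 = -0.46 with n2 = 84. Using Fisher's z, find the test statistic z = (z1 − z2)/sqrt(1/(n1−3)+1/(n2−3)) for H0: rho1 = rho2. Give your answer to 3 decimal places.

1.959

z1 = atanh(0.32) = 0.331647,  z2 = atanh(-0.46) = -0.497311
SE = √(1/(n1−3) + 1/(n2−3)) = √(1/6 + 1/81) = √(0.1666667 + 0.0123457) = √0.1790124 = 0.423099
z = (z1 − z2)/SE = (0.331647 − (-0.497311)) / 0.423099 = 0.828958 / 0.423099 = 1.959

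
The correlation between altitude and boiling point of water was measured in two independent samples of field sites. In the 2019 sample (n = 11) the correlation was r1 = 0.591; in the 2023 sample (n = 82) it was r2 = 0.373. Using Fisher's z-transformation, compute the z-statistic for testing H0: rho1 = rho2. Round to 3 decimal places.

Fisher z-transforms: z1 = atanh(0.591) = 0.679201, z2 = atanh(0.373) = 0.391903; difference d = 0.287298
Var(d) = 1/8 + 1/79 = 0.1250000 + 0.0126582 = 0.1376582
z = d/√Var(d) = 0.287298 / √0.1376582 = 0.287298 / 0.371023 = 0.774

0.774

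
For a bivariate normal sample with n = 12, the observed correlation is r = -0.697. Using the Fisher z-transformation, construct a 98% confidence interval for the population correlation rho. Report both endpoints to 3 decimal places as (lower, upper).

(-0.927, -0.086)

z_r = atanh(-0.697) = -0.861442;  SE = 1/√(n−3) = 1/√9 = 0.333333
z-limits: -0.861442 ± 2.326·0.333333 = -0.861442 ± 0.775333 = [-1.636775, -0.086109]
ρ-limits: (tanh -1.636775, tanh -0.086109) = (-0.927, -0.086)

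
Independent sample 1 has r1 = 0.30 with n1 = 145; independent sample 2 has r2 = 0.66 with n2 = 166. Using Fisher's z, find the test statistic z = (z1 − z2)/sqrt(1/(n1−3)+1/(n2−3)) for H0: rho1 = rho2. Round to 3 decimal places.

-4.210

Fisher z-transforms: z1 = atanh(0.30) = 0.309520, z2 = atanh(0.66) = 0.792814; difference d = -0.483294
Var(d) = 1/142 + 1/163 = 0.0070423 + 0.0061350 = 0.0131773
z = d/√Var(d) = -0.483294 / √0.0131773 = -0.483294 / 0.114792 = -4.210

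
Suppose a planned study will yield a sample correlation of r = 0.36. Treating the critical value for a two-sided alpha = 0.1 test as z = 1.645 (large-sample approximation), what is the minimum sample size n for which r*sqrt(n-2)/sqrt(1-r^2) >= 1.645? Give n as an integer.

Need r·√(n−2)/√(1−r²) ≥ 1.645
√(n−2) ≥ 1.645·√(1−0.1296) / 0.36 = 1.645·0.932952 / 0.36 = 4.2631
n−2 ≥ 18.1740  ⇒  n ≥ 20.1740
Smallest integer n = 21

21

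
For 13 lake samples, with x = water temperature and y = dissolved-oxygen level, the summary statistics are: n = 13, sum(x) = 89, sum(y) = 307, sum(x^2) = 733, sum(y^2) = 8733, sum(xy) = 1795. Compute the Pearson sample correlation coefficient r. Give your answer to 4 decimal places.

-0.7162

Numerator: nΣxy − (Σx)(Σy) = 13·1795 − (89)(307) = -3988
Denominator: √[(nΣx²−(Σx)²)(nΣy²−(Σy)²)]
  nΣx²−(Σx)² = 13·733 − 7921 = 1608;  nΣy²−(Σy)² = 13·8733 − 94249 = 19280
  √(1608·19280) = √31002240 = 5567.9655
r = -3988 / 5567.9655 = -0.7162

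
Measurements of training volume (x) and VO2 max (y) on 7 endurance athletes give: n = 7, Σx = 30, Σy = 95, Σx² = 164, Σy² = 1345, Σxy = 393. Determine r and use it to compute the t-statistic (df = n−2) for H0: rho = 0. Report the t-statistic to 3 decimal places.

S_xy = nΣxy − ΣxΣy = 7·393 − 30·95 = 2751 − 2850 = -99
S_xx = nΣx² − (Σx)² = 7·164 − 30² = 1148 − 900 = 248
S_yy = nΣy² − (Σy)² = 7·1345 − 95² = 9415 − 9025 = 390
r = S_xy / √(S_xx·S_yy) = -99 / √(248·390) = -99 / √96720 = -99 / 310.9984 = -0.3183
t = r·√(n−2)/√(1−r²) = -0.3183·√5 / √(1−0.101315) = -0.711740 / 0.947990 = -0.751

-0.751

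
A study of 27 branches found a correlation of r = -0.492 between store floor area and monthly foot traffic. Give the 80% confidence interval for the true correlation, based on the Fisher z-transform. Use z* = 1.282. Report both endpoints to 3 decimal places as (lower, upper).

(-0.664, -0.270)

Fisher z: z_r = atanh(r) = ½·ln((1+(-0.492))/(1−(-0.492))) = -0.538696
SE(z) = 1/√(n−3) = 1/√24 = 0.204124
80% ⇒ z* = 1.282; margin = 1.282·0.204124 = 0.261687
CI on z-scale: (-0.800383, -0.277009)
Back-transform: tanh(-0.800383) = -0.664251, tanh(-0.277009) = -0.270135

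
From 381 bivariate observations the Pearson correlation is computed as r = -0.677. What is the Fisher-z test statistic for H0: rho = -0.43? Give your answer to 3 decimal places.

-7.070

z_r = atanh(-0.677) = -0.823555,  z_0 = atanh(-0.43) = -0.459897
SE = 1/√(n−3) = 1/√378 = 0.051434
z = (z_r − z_0)/SE = (-0.823555 − (-0.459897)) / 0.051434 = -0.363658 / 0.051434 = -7.070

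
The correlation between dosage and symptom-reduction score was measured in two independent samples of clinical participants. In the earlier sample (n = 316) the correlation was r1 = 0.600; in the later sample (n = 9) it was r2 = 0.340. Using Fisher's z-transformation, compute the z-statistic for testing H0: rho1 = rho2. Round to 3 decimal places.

Fisher z-transforms: z1 = atanh(0.600) = 0.693147, z2 = atanh(0.340) = 0.354093; difference d = 0.339054
Var(d) = 1/313 + 1/6 = 0.0031949 + 0.1666667 = 0.1698616
z = d/√Var(d) = 0.339054 / √0.1698616 = 0.339054 / 0.412143 = 0.823

0.823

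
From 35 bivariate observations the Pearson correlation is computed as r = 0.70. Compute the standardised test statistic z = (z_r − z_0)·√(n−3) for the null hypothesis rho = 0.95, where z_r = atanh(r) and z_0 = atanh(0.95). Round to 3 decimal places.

z_r = atanh(0.70) = 0.867301,  z_0 = atanh(0.95) = 1.831781
SE = 1/√(n−3) = 1/√32 = 0.176777
z = (z_r − z_0)/SE = (0.867301 − 1.831781) / 0.176777 = -0.964480 / 0.176777 = -5.456

-5.456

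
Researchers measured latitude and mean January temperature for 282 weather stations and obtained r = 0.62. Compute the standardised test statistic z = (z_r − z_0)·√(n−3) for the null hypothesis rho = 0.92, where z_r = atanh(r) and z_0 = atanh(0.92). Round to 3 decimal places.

-14.432

z_r = atanh(0.62) = 0.725005,  z_0 = atanh(0.92) = 1.589027
SE = 1/√(n−3) = 1/√279 = 0.059868
z = (z_r − z_0)/SE = (0.725005 − 1.589027) / 0.059868 = -0.864022 / 0.059868 = -14.432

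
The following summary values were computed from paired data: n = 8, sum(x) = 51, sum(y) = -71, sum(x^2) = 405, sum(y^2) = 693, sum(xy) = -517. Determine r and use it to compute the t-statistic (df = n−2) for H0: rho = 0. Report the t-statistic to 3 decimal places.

-5.322

Numerator: nΣxy − (Σx)(Σy) = 8·(-517) − (51)(-71) = -515
Denominator: √[(nΣx²−(Σx)²)(nΣy²−(Σy)²)]
  nΣx²−(Σx)² = 8·405 − 2601 = 639;  nΣy²−(Σy)² = 8·693 − 5041 = 503
  √(639·503) = √321417 = 566.9365
r = -515 / 566.9365 = -0.9084
t = r·√(n−2)/√(1−r²) = -0.9084·√6 / √(1−0.825191) = -2.225116 / 0.418102 = -5.322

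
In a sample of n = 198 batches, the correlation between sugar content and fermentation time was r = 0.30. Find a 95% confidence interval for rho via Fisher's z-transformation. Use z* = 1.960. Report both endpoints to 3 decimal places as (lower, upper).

(0.168, 0.422)

z_r = atanh(0.30) = 0.309520;  SE = 1/√(n−3) = 1/√195 = 0.071611
z-limits: 0.309520 ± 1.960·0.071611 = 0.309520 ± 0.140358 = [0.169162, 0.449878]
ρ-limits: (tanh 0.169162, tanh 0.449878) = (0.168, 0.422)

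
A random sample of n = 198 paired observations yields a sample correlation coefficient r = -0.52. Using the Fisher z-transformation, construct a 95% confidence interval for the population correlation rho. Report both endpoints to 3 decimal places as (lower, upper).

(-0.615, -0.410)

Fisher z: z_r = atanh(r) = ½·ln((1+(-0.52))/(1−(-0.52))) = -0.576340
SE(z) = 1/√(n−3) = 1/√195 = 0.071611
95% ⇒ z* = 1.960; margin = 1.960·0.071611 = 0.140358
CI on z-scale: (-0.716698, -0.435982)
Back-transform: tanh(-0.716698) = -0.614860, tanh(-0.435982) = -0.410308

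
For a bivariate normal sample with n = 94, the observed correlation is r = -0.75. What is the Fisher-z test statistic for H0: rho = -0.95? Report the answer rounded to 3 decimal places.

8.193

z_r = atanh(-0.75) = -0.972955,  z_0 = atanh(-0.95) = -1.831781
SE = 1/√(n−3) = 1/√91 = 0.104828
z = (z_r − z_0)/SE = (-0.972955 − (-1.831781)) / 0.104828 = 0.858826 / 0.104828 = 8.193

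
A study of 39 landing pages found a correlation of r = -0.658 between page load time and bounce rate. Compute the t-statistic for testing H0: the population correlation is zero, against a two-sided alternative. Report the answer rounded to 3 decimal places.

-5.315

t = r·√(n−2) / √(1−r²) with r = -0.658, n = 39
  = -0.658·√37 / √(1 − 0.432964)
  = -0.658·6.082763 / 0.753018
  = -4.002458 / 0.753018 = -5.315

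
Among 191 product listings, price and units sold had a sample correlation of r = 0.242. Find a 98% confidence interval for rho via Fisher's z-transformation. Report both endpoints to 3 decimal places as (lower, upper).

Fisher z: z_r = atanh(r) = ½·ln((1+0.242)/(1−0.242)) = 0.246897
SE(z) = 1/√(n−3) = 1/√188 = 0.072932
98% ⇒ z* = 2.326; margin = 2.326·0.072932 = 0.169640
CI on z-scale: (0.077257, 0.416537)
Back-transform: tanh(0.077257) = 0.077104, tanh(0.416537) = 0.394009

(0.077, 0.394)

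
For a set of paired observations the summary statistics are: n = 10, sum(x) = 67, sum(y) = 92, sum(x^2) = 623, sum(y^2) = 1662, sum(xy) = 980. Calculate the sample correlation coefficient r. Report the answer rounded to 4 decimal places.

0.9649

Numerator: nΣxy − (Σx)(Σy) = 10·980 − (67)(92) = 3636
Denominator: √[(nΣx²−(Σx)²)(nΣy²−(Σy)²)]
  nΣx²−(Σx)² = 10·623 − 4489 = 1741;  nΣy²−(Σy)² = 10·1662 − 8464 = 8156
  √(1741·8156) = √14199596 = 3768.2351
r = 3636 / 3768.2351 = 0.9649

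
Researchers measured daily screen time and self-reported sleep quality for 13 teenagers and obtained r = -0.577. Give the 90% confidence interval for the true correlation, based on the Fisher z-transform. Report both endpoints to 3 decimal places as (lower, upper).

Fisher z: z_r = atanh(r) = ½·ln((1+(-0.577))/(1−(-0.577))) = -0.657954
SE(z) = 1/√(n−3) = 1/√10 = 0.316228
90% ⇒ z* = 1.645; margin = 1.645·0.316228 = 0.520195
CI on z-scale: (-1.178149, -0.137759)
Back-transform: tanh(-1.178149) = -0.826867, tanh(-0.137759) = -0.136894

(-0.827, -0.137)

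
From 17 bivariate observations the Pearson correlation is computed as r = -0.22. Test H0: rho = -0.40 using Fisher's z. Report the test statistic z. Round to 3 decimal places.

z_r = atanh(-0.22) = -0.223656,  z_0 = atanh(-0.40) = -0.423649
SE = 1/√(n−3) = 1/√14 = 0.267261
z = (z_r − z_0)/SE = (-0.223656 − (-0.423649)) / 0.267261 = 0.199993 / 0.267261 = 0.748

0.748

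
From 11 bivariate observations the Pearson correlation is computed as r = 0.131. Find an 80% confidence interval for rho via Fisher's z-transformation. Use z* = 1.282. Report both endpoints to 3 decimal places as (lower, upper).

(-0.311, 0.526)

Fisher z: z_r = atanh(r) = ½·ln((1+0.131)/(1−0.131)) = 0.131757
SE(z) = 1/√(n−3) = 1/√8 = 0.353553
80% ⇒ z* = 1.282; margin = 1.282·0.353553 = 0.453255
CI on z-scale: (-0.321498, 0.585012)
Back-transform: tanh(-0.321498) = -0.310861, tanh(0.585012) = 0.526299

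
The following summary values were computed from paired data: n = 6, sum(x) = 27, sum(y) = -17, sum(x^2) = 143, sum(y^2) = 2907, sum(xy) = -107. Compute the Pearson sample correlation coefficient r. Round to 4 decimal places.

-0.1230

Numerator: nΣxy − (Σx)(Σy) = 6·(-107) − (27)(-17) = -183
Denominator: √[(nΣx²−(Σx)²)(nΣy²−(Σy)²)]
  nΣx²−(Σx)² = 6·143 − 729 = 129;  nΣy²−(Σy)² = 6·2907 − 289 = 17153
  √(129·17153) = √2212737 = 1487.5271
r = -183 / 1487.5271 = -0.1230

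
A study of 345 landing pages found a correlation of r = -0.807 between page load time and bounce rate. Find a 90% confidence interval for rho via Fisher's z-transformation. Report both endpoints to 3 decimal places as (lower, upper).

(-0.836, -0.774)

z_r = atanh(-0.807) = -1.118367;  SE = 1/√(n−3) = 1/√342 = 0.054074
z-limits: -1.118367 ± 1.645·0.054074 = -1.118367 ± 0.088952 = [-1.207319, -1.029415]
ρ-limits: (tanh -1.207319, tanh -1.029415) = (-0.836, -0.774)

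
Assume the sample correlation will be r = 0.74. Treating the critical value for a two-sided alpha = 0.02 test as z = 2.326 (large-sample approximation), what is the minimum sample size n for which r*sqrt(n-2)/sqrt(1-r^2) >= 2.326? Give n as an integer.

Need r·√(n−2)/√(1−r²) ≥ 2.326
√(n−2) ≥ 2.326·√(1−0.5476) / 0.74 = 2.326·0.672607 / 0.74 = 2.1142
n−2 ≥ 4.4698  ⇒  n ≥ 6.4698
Smallest integer n = 7

7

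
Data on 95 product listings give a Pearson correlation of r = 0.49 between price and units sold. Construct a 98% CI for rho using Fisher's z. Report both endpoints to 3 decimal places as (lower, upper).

(0.285, 0.652)

Fisher z: z_r = atanh(r) = ½·ln((1+0.49)/(1−0.49)) = 0.536060
SE(z) = 1/√(n−3) = 1/√92 = 0.104257
98% ⇒ z* = 2.326; margin = 2.326·0.104257 = 0.242502
CI on z-scale: (0.293558, 0.778562)
Back-transform: tanh(0.293558) = 0.285406, tanh(0.778562) = 0.651881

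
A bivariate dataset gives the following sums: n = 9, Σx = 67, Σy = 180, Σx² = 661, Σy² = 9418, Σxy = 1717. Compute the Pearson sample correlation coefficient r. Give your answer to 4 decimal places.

0.3881

Numerator: nΣxy − (Σx)(Σy) = 9·1717 − (67)(180) = 3393
Denominator: √[(nΣx²−(Σx)²)(nΣy²−(Σy)²)]
  nΣx²−(Σx)² = 9·661 − 4489 = 1460;  nΣy²−(Σy)² = 9·9418 − 32400 = 52362
  √(1460·52362) = √76448520 = 8743.4844
r = 3393 / 8743.4844 = 0.3881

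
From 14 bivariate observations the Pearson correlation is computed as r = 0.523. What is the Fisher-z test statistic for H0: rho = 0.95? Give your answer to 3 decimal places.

-4.150

z_r = atanh(0.523) = 0.580460,  z_0 = atanh(0.95) = 1.831781
SE = 1/√(n−3) = 1/√11 = 0.301511
z = (z_r − z_0)/SE = (0.580460 − 1.831781) / 0.301511 = -1.251321 / 0.301511 = -4.150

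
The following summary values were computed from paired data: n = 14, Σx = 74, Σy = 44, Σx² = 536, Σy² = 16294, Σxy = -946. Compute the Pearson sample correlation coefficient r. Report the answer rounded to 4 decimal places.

Numerator: nΣxy − (Σx)(Σy) = 14·(-946) − (74)(44) = -16500
Denominator: √[(nΣx²−(Σx)²)(nΣy²−(Σy)²)]
  nΣx²−(Σx)² = 14·536 − 5476 = 2028;  nΣy²−(Σy)² = 14·16294 − 1936 = 226180
  √(2028·226180) = √458693040 = 21417.1203
r = -16500 / 21417.1203 = -0.7704

-0.7704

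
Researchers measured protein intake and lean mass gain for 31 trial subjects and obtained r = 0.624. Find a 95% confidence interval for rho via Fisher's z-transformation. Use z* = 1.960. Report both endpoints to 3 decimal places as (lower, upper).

z_r = atanh(0.624) = 0.731529;  SE = 1/√(n−3) = 1/√28 = 0.188982
z-limits: 0.731529 ± 1.960·0.188982 = 0.731529 ± 0.370405 = [0.361124, 1.101934]
ρ-limits: (tanh 0.361124, tanh 1.101934) = (0.346, 0.801)

(0.346, 0.801)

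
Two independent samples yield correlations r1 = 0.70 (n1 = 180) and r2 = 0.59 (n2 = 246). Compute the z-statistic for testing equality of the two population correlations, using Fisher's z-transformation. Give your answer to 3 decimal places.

Fisher z-transforms: z1 = atanh(0.70) = 0.867301, z2 = atanh(0.59) = 0.677666; difference d = 0.189635
Var(d) = 1/177 + 1/243 = 0.0056497 + 0.0041152 = 0.0097649
z = d/√Var(d) = 0.189635 / √0.0097649 = 0.189635 / 0.098818 = 1.919

1.919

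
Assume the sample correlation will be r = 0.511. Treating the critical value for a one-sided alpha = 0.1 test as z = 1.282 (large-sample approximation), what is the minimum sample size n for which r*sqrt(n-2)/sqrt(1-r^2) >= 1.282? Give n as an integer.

Need r·√(n−2)/√(1−r²) ≥ 1.282
√(n−2) ≥ 1.282·√(1−0.261121) / 0.511 = 1.282·0.859581 / 0.511 = 2.1565
n−2 ≥ 4.6505  ⇒  n ≥ 6.6505
Smallest integer n = 7

7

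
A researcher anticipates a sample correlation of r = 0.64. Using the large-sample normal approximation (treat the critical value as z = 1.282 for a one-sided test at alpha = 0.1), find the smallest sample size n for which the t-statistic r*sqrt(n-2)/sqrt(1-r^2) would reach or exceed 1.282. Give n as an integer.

5

Need r·√(n−2)/√(1−r²) ≥ 1.282
√(n−2) ≥ 1.282·√(1−0.4096) / 0.64 = 1.282·0.768375 / 0.64 = 1.5392
n−2 ≥ 2.3691  ⇒  n ≥ 4.3691
Smallest integer n = 5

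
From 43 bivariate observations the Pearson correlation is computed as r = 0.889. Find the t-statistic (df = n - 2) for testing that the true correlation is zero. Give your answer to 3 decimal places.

1 − r² = 1 − 0.790321 = 0.209679;  √(1−r²) = 0.457907
√(n−2) = √41 = 6.403124
t = r·√(n−2)/√(1−r²) = 0.889 · 6.403124 / 0.457907 = 12.431

12.431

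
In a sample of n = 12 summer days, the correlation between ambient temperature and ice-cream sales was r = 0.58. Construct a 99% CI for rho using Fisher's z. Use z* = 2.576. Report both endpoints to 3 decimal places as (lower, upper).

(-0.194, 0.909)

Fisher z: z_r = atanh(r) = ½·ln((1+0.58)/(1−0.58)) = 0.662463
SE(z) = 1/√(n−3) = 1/√9 = 0.333333
99% ⇒ z* = 2.576; margin = 2.576·0.333333 = 0.858666
CI on z-scale: (-0.196203, 1.521129)
Back-transform: tanh(-0.196203) = -0.193724, tanh(1.521129) = 0.908894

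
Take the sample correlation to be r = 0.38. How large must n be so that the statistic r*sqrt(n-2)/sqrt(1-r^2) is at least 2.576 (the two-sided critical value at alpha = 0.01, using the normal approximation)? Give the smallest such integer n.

42

r√(n−2)/√(1−r²) ≥ 2.576  ⇔  n−2 ≥ (2.576)²·(1−r²)/r²
(1−r²)/r² = (1−0.1444)/0.1444 = 5.9252
n ≥ 2 + 6.635776·5.9252 = 2 + 39.3183 = 41.3183
⌈41.3183⌉ = 42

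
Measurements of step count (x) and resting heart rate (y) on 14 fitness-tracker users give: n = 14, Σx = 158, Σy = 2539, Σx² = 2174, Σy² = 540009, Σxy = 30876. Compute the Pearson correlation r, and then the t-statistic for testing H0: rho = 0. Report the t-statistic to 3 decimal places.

1.505

S_xy = nΣxy − ΣxΣy = 14·30876 − 158·2539 = 432264 − 401162 = 31102
S_xx = nΣx² − (Σx)² = 14·2174 − 158² = 30436 − 24964 = 5472
S_yy = nΣy² − (Σy)² = 14·540009 − 2539² = 7560126 − 6446521 = 1113605
r = S_xy / √(S_xx·S_yy) = 31102 / √(5472·1113605) = 31102 / √6093646560 = 31102 / 78061.8124 = 0.3984
t = r·√(n−2)/√(1−r²) = 0.3984·√12 / √(1−0.158723) = 1.380098 / 0.917212 = 1.505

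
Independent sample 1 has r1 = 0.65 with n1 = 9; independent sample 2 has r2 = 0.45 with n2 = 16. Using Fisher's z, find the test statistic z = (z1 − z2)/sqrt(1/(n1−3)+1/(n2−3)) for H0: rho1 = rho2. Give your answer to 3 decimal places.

0.589

z1 = atanh(0.65) = 0.775299,  z2 = atanh(0.45) = 0.484700
SE = √(1/(n1−3) + 1/(n2−3)) = √(1/6 + 1/13) = √(0.1666667 + 0.0769231) = √0.2435898 = 0.493548
z = (z1 − z2)/SE = (0.775299 − 0.484700) / 0.493548 = 0.290599 / 0.493548 = 0.589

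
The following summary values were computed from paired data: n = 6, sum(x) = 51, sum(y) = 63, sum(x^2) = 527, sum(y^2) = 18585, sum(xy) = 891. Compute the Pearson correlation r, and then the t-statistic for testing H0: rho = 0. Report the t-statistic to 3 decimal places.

Numerator: nΣxy − (Σx)(Σy) = 6·891 − (51)(63) = 2133
Denominator: √[(nΣx²−(Σx)²)(nΣy²−(Σy)²)]
  nΣx²−(Σx)² = 6·527 − 2601 = 561;  nΣy²−(Σy)² = 6·18585 − 3969 = 107541
  √(561·107541) = √60330501 = 7767.2711
r = 2133 / 7767.2711 = 0.2746
t = r·√(n−2)/√(1−r²) = 0.2746·√4 / √(1−0.075405) = 0.549200 / 0.961559 = 0.571

0.571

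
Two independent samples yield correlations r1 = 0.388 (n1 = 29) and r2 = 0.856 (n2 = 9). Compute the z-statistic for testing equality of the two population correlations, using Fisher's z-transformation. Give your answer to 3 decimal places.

z1 = atanh(0.388) = 0.409443,  z2 = atanh(0.856) = 1.278183
SE = √(1/(n1−3) + 1/(n2−3)) = √(1/26 + 1/6) = √(0.0384615 + 0.1666667) = √0.2051282 = 0.452911
z = (z1 − z2)/SE = (0.409443 − 1.278183) / 0.452911 = -0.868740 / 0.452911 = -1.918

-1.918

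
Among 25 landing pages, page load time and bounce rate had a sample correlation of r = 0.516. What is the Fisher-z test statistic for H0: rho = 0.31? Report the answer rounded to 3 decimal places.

1.174

Fisher z: atanh(0.516) = 0.570873, atanh(0.31) = 0.320545
z = (z_r − z_0)·√(n−3) = (0.570873 − 0.320545)·√22 = 0.250328 · 4.690416 = 1.174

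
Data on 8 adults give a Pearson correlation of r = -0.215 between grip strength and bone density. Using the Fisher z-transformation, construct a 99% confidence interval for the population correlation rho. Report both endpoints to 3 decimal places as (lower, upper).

z_r = atanh(-0.215) = -0.218408;  SE = 1/√(n−3) = 1/√5 = 0.447214
z-limits: -0.218408 ± 2.576·0.447214 = -0.218408 ± 1.152023 = [-1.370431, 0.933615]
ρ-limits: (tanh -1.370431, tanh 0.933615) = (-0.879, 0.732)

(-0.879, 0.732)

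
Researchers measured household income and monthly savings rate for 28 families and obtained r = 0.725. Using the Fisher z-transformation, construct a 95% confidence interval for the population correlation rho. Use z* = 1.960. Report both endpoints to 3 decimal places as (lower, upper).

Fisher z: z_r = atanh(r) = ½·ln((1+0.725)/(1−0.725)) = 0.918106
SE(z) = 1/√(n−3) = 1/√25 = 0.200000
95% ⇒ z* = 1.960; margin = 1.960·0.200000 = 0.392000
CI on z-scale: (0.526106, 1.310106)
Back-transform: tanh(0.526106) = 0.482399, tanh(1.310106) = 0.864302

(0.482, 0.864)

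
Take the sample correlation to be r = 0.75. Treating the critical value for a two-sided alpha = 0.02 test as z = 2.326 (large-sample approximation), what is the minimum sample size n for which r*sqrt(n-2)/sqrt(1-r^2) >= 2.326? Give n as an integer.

r√(n−2)/√(1−r²) ≥ 2.326  ⇔  n−2 ≥ (2.326)²·(1−r²)/r²
(1−r²)/r² = (1−0.5625)/0.5625 = 0.7778
n ≥ 2 + 5.410276·0.7778 = 2 + 4.2081 = 6.2081
⌈6.2081⌉ = 7

7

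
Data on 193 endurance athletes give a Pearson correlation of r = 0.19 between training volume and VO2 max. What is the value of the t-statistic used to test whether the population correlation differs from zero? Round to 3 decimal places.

2.675

t = r·√(n−2) / √(1−r²) with r = 0.19, n = 193
  = 0.19·√191 / √(1 − 0.0361)
  = 0.19·13.820275 / 0.981784
  = 2.625852 / 0.981784 = 2.675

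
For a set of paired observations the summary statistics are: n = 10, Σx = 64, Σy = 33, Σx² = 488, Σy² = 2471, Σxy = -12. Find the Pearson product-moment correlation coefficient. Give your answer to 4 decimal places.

-0.5187

Numerator: nΣxy − (Σx)(Σy) = 10·(-12) − (64)(33) = -2232
Denominator: √[(nΣx²−(Σx)²)(nΣy²−(Σy)²)]
  nΣx²−(Σx)² = 10·488 − 4096 = 784;  nΣy²−(Σy)² = 10·2471 − 1089 = 23621
  √(784·23621) = √18518864 = 4303.3550
r = -2232 / 4303.3550 = -0.5187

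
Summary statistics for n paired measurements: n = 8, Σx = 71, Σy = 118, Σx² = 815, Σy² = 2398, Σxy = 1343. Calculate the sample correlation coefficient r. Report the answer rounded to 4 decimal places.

S_xy = nΣxy − ΣxΣy = 8·1343 − 71·118 = 10744 − 8378 = 2366
S_xx = nΣx² − (Σx)² = 8·815 − 71² = 6520 − 5041 = 1479
S_yy = nΣy² − (Σy)² = 8·2398 − 118² = 19184 − 13924 = 5260
r = S_xy / √(S_xx·S_yy) = 2366 / √(1479·5260) = 2366 / √7779540 = 2366 / 2789.1827 = 0.8483

0.8483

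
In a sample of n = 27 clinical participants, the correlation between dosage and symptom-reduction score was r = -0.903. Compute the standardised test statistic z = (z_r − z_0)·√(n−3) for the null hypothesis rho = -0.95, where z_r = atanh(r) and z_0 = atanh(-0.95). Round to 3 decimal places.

1.683

Fisher z: atanh(-0.903) = -1.488238, atanh(-0.95) = -1.831781
z = (z_r − z_0)·√(n−3) = (-1.488238 − (-1.831781))·√24 = 0.343543 · 4.898979 = 1.683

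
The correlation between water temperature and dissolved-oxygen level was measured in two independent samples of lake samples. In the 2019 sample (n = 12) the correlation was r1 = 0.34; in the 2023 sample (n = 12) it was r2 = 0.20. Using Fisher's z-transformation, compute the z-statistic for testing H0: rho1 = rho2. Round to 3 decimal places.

0.321

z1 = atanh(0.34) = 0.354093,  z2 = atanh(0.20) = 0.202733
SE = √(1/(n1−3) + 1/(n2−3)) = √(1/9 + 1/9) = √(0.1111111 + 0.1111111) = √0.2222222 = 0.471404
z = (z1 − z2)/SE = (0.354093 − 0.202733) / 0.471404 = 0.151360 / 0.471404 = 0.321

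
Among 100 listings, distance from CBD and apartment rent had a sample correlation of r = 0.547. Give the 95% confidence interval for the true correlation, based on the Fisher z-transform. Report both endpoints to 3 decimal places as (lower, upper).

(0.393, 0.671)

Fisher z: z_r = atanh(r) = ½·ln((1+0.547)/(1−0.547)) = 0.614090
SE(z) = 1/√(n−3) = 1/√97 = 0.101535
95% ⇒ z* = 1.960; margin = 1.960·0.101535 = 0.199009
CI on z-scale: (0.415081, 0.813099)
Back-transform: tanh(0.415081) = 0.392778, tanh(0.813099) = 0.671296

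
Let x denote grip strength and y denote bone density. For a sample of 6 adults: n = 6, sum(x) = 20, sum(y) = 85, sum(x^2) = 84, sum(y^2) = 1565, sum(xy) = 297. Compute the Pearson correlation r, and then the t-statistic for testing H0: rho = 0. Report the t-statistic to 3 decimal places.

0.351

Numerator: nΣxy − (Σx)(Σy) = 6·297 − (20)(85) = 82
Denominator: √[(nΣx²−(Σx)²)(nΣy²−(Σy)²)]
  nΣx²−(Σx)² = 6·84 − 400 = 104;  nΣy²−(Σy)² = 6·1565 − 7225 = 2165
  √(104·2165) = √225160 = 474.5103
r = 82 / 474.5103 = 0.1728
t = r·√(n−2)/√(1−r²) = 0.1728·√4 / √(1−0.029860) = 0.345600 / 0.984957 = 0.351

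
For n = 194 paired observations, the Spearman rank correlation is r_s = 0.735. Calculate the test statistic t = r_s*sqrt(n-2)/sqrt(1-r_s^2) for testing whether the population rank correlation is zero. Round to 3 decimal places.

15.020

1 − r_s² = 1 − 0.540225 = 0.459775;  √(1−r_s²) = 0.678067
√(n−2) = √192 = 13.856406
t = r_s·√(n−2)/√(1−r_s²) = 0.735 · 13.856406 / 0.678067 = 15.020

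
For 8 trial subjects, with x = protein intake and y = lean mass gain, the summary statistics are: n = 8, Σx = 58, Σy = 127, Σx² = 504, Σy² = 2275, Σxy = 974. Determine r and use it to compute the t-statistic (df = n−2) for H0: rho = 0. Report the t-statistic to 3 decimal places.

Numerator: nΣxy − (Σx)(Σy) = 8·974 − (58)(127) = 426
Denominator: √[(nΣx²−(Σx)²)(nΣy²−(Σy)²)]
  nΣx²−(Σx)² = 8·504 − 3364 = 668;  nΣy²−(Σy)² = 8·2275 − 16129 = 2071
  √(668·2071) = √1383428 = 1176.1922
r = 426 / 1176.1922 = 0.3622
t = r·√(n−2)/√(1−r²) = 0.3622·√6 / √(1−0.131189) = 0.887205 / 0.932100 = 0.952

0.952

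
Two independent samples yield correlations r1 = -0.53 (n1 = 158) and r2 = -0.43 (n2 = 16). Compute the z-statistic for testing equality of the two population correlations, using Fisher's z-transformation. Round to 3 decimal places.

-0.451

z1 = atanh(-0.53) = -0.590145,  z2 = atanh(-0.43) = -0.459897
SE = √(1/(n1−3) + 1/(n2−3)) = √(1/155 + 1/13) = √(0.0064516 + 0.0769231) = √0.0833747 = 0.288747
z = (z1 − z2)/SE = (-0.590145 − (-0.459897)) / 0.288747 = -0.130248 / 0.288747 = -0.451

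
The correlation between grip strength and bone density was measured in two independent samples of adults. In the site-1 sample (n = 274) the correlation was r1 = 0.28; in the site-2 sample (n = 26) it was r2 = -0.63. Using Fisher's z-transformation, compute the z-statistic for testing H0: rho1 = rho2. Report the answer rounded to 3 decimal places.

4.738

z1 = atanh(0.28) = 0.287682,  z2 = atanh(-0.63) = -0.741416
SE = √(1/(n1−3) + 1/(n2−3)) = √(1/271 + 1/23) = √(0.0036900 + 0.0434783) = √0.0471683 = 0.217183
z = (z1 − z2)/SE = (0.287682 − (-0.741416)) / 0.217183 = 1.029098 / 0.217183 = 4.738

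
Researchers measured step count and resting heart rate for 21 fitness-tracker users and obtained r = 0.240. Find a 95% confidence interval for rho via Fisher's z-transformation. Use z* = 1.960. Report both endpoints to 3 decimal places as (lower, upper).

Fisher z: z_r = atanh(r) = ½·ln((1+0.240)/(1−0.240)) = 0.244774
SE(z) = 1/√(n−3) = 1/√18 = 0.235702
95% ⇒ z* = 1.960; margin = 1.960·0.235702 = 0.461976
CI on z-scale: (-0.217202, 0.706750)
Back-transform: tanh(-0.217202) = -0.213850, tanh(0.706750) = 0.608635

(-0.214, 0.609)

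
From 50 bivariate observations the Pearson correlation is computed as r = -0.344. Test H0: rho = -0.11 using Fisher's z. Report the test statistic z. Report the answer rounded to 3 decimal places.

-1.701

z_r = atanh(-0.344) = -0.358622,  z_0 = atanh(-0.11) = -0.110447
SE = 1/√(n−3) = 1/√47 = 0.145865
z = (z_r − z_0)/SE = (-0.358622 − (-0.110447)) / 0.145865 = -0.248175 / 0.145865 = -1.701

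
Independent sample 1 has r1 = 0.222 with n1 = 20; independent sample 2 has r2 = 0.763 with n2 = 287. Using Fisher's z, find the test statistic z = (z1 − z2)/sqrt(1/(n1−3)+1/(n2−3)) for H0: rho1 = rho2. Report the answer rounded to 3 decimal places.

-3.114

z1 = atanh(0.222) = 0.225759,  z2 = atanh(0.763) = 1.003356
SE = √(1/(n1−3) + 1/(n2−3)) = √(1/17 + 1/284) = √(0.0588235 + 0.0035211) = √0.0623446 = 0.249689
z = (z1 − z2)/SE = (0.225759 − 1.003356) / 0.249689 = -0.777597 / 0.249689 = -3.114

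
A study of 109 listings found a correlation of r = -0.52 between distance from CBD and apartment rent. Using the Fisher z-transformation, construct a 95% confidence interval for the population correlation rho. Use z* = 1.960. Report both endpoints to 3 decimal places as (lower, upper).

(-0.645, -0.368)

z_r = atanh(-0.52) = -0.576340;  SE = 1/√(n−3) = 1/√106 = 0.097129
z-limits: -0.576340 ± 1.960·0.097129 = -0.576340 ± 0.190373 = [-0.766713, -0.385967]
ρ-limits: (tanh -0.766713, tanh -0.385967) = (-0.645, -0.368)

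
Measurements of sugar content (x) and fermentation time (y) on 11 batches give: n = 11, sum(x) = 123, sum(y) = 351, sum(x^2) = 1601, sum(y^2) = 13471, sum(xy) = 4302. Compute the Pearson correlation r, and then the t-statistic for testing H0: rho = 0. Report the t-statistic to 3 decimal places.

1.860

S_xy = nΣxy − ΣxΣy = 11·4302 − 123·351 = 47322 − 43173 = 4149
S_xx = nΣx² − (Σx)² = 11·1601 − 123² = 17611 − 15129 = 2482
S_yy = nΣy² − (Σy)² = 11·13471 − 351² = 148181 − 123201 = 24980
r = S_xy / √(S_xx·S_yy) = 4149 / √(2482·24980) = 4149 / √62000360 = 4149 / 7874.0307 = 0.5269
t = r·√(n−2)/√(1−r²) = 0.5269·√9 / √(1−0.277624) = 1.580700 / 0.849927 = 1.860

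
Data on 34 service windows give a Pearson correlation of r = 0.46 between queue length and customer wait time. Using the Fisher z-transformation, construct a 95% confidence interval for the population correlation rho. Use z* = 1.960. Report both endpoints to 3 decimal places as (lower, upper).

z_r = atanh(0.46) = 0.497311;  SE = 1/√(n−3) = 1/√31 = 0.179605
z-limits: 0.497311 ± 1.960·0.179605 = 0.497311 ± 0.352026 = [0.145285, 0.849337]
ρ-limits: (tanh 0.145285, tanh 0.849337) = (0.144, 0.691)

(0.144, 0.691)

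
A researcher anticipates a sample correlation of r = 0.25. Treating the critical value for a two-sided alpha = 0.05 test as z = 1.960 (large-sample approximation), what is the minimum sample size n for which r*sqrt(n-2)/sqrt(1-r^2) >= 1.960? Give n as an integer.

60

r√(n−2)/√(1−r²) ≥ 1.960  ⇔  n−2 ≥ (1.960)²·(1−r²)/r²
(1−r²)/r² = (1−0.0625)/0.0625 = 15.0000
n ≥ 2 + 3.8416·15.0000 = 2 + 57.6240 = 59.6240
⌈59.6240⌉ = 60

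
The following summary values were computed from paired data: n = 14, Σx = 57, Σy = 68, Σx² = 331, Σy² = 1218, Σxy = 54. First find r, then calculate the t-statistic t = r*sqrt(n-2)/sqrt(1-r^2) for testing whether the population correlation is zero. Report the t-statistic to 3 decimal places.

-3.952

Numerator: nΣxy − (Σx)(Σy) = 14·54 − (57)(68) = -3120
Denominator: √[(nΣx²−(Σx)²)(nΣy²−(Σy)²)]
  nΣx²−(Σx)² = 14·331 − 3249 = 1385;  nΣy²−(Σy)² = 14·1218 − 4624 = 12428
  √(1385·12428) = √17212780 = 4148.8288
r = -3120 / 4148.8288 = -0.7520
t = r·√(n−2)/√(1−r²) = -0.7520·√12 / √(1−0.565504) = -2.605004 / 0.659163 = -3.952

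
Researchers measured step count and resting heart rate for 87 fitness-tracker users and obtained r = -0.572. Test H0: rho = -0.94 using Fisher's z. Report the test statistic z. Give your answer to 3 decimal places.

z_r = atanh(-0.572) = -0.650490,  z_0 = atanh(-0.94) = -1.738049
SE = 1/√(n−3) = 1/√84 = 0.109109
z = (z_r − z_0)/SE = (-0.650490 − (-1.738049)) / 0.109109 = 1.087559 / 0.109109 = 9.968

9.968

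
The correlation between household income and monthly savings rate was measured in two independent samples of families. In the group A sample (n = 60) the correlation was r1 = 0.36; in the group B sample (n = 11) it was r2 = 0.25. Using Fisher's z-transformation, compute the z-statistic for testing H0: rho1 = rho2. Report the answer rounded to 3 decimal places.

z1 = atanh(0.36) = 0.376886,  z2 = atanh(0.25) = 0.255413
SE = √(1/(n1−3) + 1/(n2−3)) = √(1/57 + 1/8) = √(0.0175439 + 0.1250000) = √0.1425439 = 0.377550
z = (z1 − z2)/SE = (0.376886 − 0.255413) / 0.377550 = 0.121473 / 0.377550 = 0.322

0.322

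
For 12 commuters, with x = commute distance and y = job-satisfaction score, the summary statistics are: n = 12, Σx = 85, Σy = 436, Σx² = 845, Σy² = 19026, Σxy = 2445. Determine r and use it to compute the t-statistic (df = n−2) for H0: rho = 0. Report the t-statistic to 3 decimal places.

S_xy = nΣxy − ΣxΣy = 12·2445 − 85·436 = 29340 − 37060 = -7720
S_xx = nΣx² − (Σx)² = 12·845 − 85² = 10140 − 7225 = 2915
S_yy = nΣy² − (Σy)² = 12·19026 − 436² = 228312 − 190096 = 38216
r = S_xy / √(S_xx·S_yy) = -7720 / √(2915·38216) = -7720 / √111399640 = -7720 / 10554.6028 = -0.7314
t = r·√(n−2)/√(1−r²) = -0.7314·√10 / √(1−0.534946) = -2.312890 / 0.681949 = -3.392

-3.392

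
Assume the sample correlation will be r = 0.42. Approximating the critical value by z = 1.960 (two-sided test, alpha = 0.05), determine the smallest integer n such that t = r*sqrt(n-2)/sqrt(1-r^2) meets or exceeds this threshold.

Need r·√(n−2)/√(1−r²) ≥ 1.960
√(n−2) ≥ 1.960·√(1−0.1764) / 0.42 = 1.960·0.907524 / 0.42 = 4.2351
n−2 ≥ 17.9361  ⇒  n ≥ 19.9361
Smallest integer n = 20

20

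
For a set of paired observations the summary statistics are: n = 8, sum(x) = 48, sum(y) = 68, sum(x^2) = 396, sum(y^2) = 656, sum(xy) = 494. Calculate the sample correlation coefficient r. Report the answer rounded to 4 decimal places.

Numerator: nΣxy − (Σx)(Σy) = 8·494 − (48)(68) = 688
Denominator: √[(nΣx²−(Σx)²)(nΣy²−(Σy)²)]
  nΣx²−(Σx)² = 8·396 − 2304 = 864;  nΣy²−(Σy)² = 8·656 − 4624 = 624
  √(864·624) = √539136 = 734.2588
r = 688 / 734.2588 = 0.9370

0.9370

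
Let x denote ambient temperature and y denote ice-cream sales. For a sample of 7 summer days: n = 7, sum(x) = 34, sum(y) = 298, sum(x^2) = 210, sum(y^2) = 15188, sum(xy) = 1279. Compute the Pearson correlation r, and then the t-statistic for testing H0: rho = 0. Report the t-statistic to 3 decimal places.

-1.301

S_xy = nΣxy − ΣxΣy = 7·1279 − 34·298 = 8953 − 10132 = -1179
S_xx = nΣx² − (Σx)² = 7·210 − 34² = 1470 − 1156 = 314
S_yy = nΣy² − (Σy)² = 7·15188 − 298² = 106316 − 88804 = 17512
r = S_xy / √(S_xx·S_yy) = -1179 / √(314·17512) = -1179 / √5498768 = -1179 / 2344.9452 = -0.5028
t = r·√(n−2)/√(1−r²) = -0.5028·√5 / √(1−0.252808) = -1.124295 / 0.864403 = -1.301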